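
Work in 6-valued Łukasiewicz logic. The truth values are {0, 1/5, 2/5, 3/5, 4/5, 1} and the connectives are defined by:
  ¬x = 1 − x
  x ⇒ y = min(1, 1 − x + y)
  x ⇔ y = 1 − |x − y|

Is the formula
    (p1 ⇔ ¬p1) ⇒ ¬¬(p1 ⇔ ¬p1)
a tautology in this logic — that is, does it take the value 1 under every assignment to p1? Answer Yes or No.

p1 = 0 ↦ 1
p1 = 1/5 ↦ 1
p1 = 2/5 ↦ 1
p1 = 3/5 ↦ 1
p1 = 4/5 ↦ 1
p1 = 1 ↦ 1
Every assignment gives a value ≥ 1.

Yes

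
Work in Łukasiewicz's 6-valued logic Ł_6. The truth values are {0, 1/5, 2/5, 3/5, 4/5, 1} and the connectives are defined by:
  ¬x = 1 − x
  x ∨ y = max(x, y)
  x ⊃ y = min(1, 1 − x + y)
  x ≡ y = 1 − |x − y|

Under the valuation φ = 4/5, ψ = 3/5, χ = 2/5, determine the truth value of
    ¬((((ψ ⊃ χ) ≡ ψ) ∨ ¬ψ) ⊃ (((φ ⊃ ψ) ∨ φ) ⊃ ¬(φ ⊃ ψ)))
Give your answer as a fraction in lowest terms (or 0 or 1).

ψ ⊃ χ = 3/5 ⊃ 2/5 = 4/5
(ψ ⊃ χ) ≡ ψ = 4/5 ≡ 3/5 = 4/5
¬ψ = ¬3/5 = 2/5
((ψ ⊃ χ) ≡ ψ) ∨ ¬ψ = 4/5 ∨ 2/5 = 4/5
φ ⊃ ψ = 4/5 ⊃ 3/5 = 4/5
(φ ⊃ ψ) ∨ φ = 4/5 ∨ 4/5 = 4/5
φ ⊃ ψ = 4/5 ⊃ 3/5 = 4/5
¬(φ ⊃ ψ) = ¬4/5 = 1/5
((φ ⊃ ψ) ∨ φ) ⊃ ¬(φ ⊃ ψ) = 4/5 ⊃ 1/5 = 2/5
(((ψ ⊃ χ) ≡ ψ) ∨ ¬ψ) ⊃ (((φ ⊃ ψ) ∨ φ) ⊃ ¬(φ ⊃ ψ)) = 4/5 ⊃ 2/5 = 3/5
¬((((ψ ⊃ χ) ≡ ψ) ∨ ¬ψ) ⊃ (((φ ⊃ ψ) ∨ φ) ⊃ ¬(φ ⊃ ψ))) = ¬3/5 = 2/5

2/5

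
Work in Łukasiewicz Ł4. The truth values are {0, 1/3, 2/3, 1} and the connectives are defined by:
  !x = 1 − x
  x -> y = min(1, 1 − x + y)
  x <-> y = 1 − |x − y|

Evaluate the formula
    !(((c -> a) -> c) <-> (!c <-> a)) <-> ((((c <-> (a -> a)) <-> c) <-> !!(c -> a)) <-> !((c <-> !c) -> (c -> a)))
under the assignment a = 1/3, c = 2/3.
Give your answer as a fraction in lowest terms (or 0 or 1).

2/3

c -> a = 2/3 -> 1/3 = 2/3
(c -> a) -> c = 2/3 -> 2/3 = 1
!c = !2/3 = 1/3
!c <-> a = 1/3 <-> 1/3 = 1
((c -> a) -> c) <-> (!c <-> a) = 1 <-> 1 = 1
!(((c -> a) -> c) <-> (!c <-> a)) = !1 = 0
a -> a = 1/3 -> 1/3 = 1
c <-> (a -> a) = 2/3 <-> 1 = 2/3
(c <-> (a -> a)) <-> c = 2/3 <-> 2/3 = 1
c -> a = 2/3 -> 1/3 = 2/3
!(c -> a) = !2/3 = 1/3
!!(c -> a) = !1/3 = 2/3
((c <-> (a -> a)) <-> c) <-> !!(c -> a) = 1 <-> 2/3 = 2/3
!c = !2/3 = 1/3
c <-> !c = 2/3 <-> 1/3 = 2/3
c -> a = 2/3 -> 1/3 = 2/3
(c <-> !c) -> (c -> a) = 2/3 -> 2/3 = 1
!((c <-> !c) -> (c -> a)) = !1 = 0
(((c <-> (a -> a)) <-> c) <-> !!(c -> a)) <-> !((c <-> !c) -> (c -> a)) = 2/3 <-> 0 = 1/3
!(((c -> a) -> c) <-> (!c <-> a)) <-> ((((c <-> (a -> a)) <-> c) <-> !!(c -> a)) <-> !((c <-> !c) -> (c -> a))) = 0 <-> 1/3 = 2/3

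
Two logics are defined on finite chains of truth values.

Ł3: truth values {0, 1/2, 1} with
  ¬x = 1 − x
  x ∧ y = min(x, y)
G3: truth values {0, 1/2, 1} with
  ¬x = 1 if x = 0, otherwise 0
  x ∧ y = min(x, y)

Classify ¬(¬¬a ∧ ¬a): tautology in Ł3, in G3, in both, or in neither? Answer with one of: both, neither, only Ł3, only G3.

only G3

In Ł3: at a = 1/2 the value is 1/2 — not a tautology.
In G3: every assignment gives 1 — tautology.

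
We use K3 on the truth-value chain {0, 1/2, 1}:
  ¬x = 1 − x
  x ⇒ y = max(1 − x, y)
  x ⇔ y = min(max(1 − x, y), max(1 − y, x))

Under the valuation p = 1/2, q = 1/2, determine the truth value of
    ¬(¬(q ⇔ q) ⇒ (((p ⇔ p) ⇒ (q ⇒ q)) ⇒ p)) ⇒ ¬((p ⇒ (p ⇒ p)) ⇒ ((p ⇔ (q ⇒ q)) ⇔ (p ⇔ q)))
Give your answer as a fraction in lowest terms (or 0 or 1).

1/2

q ⇔ q = 1/2 ⇔ 1/2 = 1/2
¬(q ⇔ q) = ¬1/2 = 1/2
p ⇔ p = 1/2 ⇔ 1/2 = 1/2
q ⇒ q = 1/2 ⇒ 1/2 = 1/2
(p ⇔ p) ⇒ (q ⇒ q) = 1/2 ⇒ 1/2 = 1/2
((p ⇔ p) ⇒ (q ⇒ q)) ⇒ p = 1/2 ⇒ 1/2 = 1/2
¬(q ⇔ q) ⇒ (((p ⇔ p) ⇒ (q ⇒ q)) ⇒ p) = 1/2 ⇒ 1/2 = 1/2
¬(¬(q ⇔ q) ⇒ (((p ⇔ p) ⇒ (q ⇒ q)) ⇒ p)) = ¬1/2 = 1/2
p ⇒ p = 1/2 ⇒ 1/2 = 1/2
p ⇒ (p ⇒ p) = 1/2 ⇒ 1/2 = 1/2
q ⇒ q = 1/2 ⇒ 1/2 = 1/2
p ⇔ (q ⇒ q) = 1/2 ⇔ 1/2 = 1/2
p ⇔ q = 1/2 ⇔ 1/2 = 1/2
(p ⇔ (q ⇒ q)) ⇔ (p ⇔ q) = 1/2 ⇔ 1/2 = 1/2
(p ⇒ (p ⇒ p)) ⇒ ((p ⇔ (q ⇒ q)) ⇔ (p ⇔ q)) = 1/2 ⇒ 1/2 = 1/2
¬((p ⇒ (p ⇒ p)) ⇒ ((p ⇔ (q ⇒ q)) ⇔ (p ⇔ q))) = ¬1/2 = 1/2
¬(¬(q ⇔ q) ⇒ (((p ⇔ p) ⇒ (q ⇒ q)) ⇒ p)) ⇒ ¬((p ⇒ (p ⇒ p)) ⇒ ((p ⇔ (q ⇒ q)) ⇔ (p ⇔ q))) = 1/2 ⇒ 1/2 = 1/2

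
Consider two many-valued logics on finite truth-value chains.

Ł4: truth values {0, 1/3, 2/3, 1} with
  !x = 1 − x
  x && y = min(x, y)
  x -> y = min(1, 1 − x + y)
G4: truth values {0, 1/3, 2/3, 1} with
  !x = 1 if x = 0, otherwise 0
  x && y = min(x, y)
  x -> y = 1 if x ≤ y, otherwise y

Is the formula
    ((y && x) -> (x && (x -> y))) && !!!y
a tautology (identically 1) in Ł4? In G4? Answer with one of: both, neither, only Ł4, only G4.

neither

In Ł4: at x = 0, y = 1/3 the value is 2/3 — not a tautology.
In G4: at x = 0, y = 1/3 the value is 0 — not a tautology.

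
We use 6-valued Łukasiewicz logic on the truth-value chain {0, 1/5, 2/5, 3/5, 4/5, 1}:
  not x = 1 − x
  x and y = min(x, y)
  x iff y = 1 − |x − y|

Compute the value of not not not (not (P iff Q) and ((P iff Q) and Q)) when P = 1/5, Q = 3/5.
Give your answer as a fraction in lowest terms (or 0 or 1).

P iff Q = 1/5 iff 3/5 = 3/5
not (P iff Q) = not 3/5 = 2/5
P iff Q = 1/5 iff 3/5 = 3/5
(P iff Q) and Q = 3/5 and 3/5 = 3/5
not (P iff Q) and ((P iff Q) and Q) = 2/5 and 3/5 = 2/5
not (not (P iff Q) and ((P iff Q) and Q)) = not 2/5 = 3/5
not not (not (P iff Q) and ((P iff Q) and Q)) = not 3/5 = 2/5
not not not (not (P iff Q) and ((P iff Q) and Q)) = not 2/5 = 3/5

3/5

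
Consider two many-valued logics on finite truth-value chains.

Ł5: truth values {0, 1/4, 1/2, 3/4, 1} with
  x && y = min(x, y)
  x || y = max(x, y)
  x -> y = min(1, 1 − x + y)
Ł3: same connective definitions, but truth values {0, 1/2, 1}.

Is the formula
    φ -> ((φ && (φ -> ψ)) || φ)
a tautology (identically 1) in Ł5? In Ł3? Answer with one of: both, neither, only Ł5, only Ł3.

both

In Ł5: every assignment gives 1 — tautology.
In Ł3: every assignment gives 1 — tautology.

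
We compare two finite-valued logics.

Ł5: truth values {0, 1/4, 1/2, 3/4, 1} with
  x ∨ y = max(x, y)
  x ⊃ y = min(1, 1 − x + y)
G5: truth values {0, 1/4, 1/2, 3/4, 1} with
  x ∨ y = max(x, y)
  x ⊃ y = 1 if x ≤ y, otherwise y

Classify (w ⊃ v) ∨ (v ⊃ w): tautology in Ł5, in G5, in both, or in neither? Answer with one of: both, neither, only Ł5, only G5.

In Ł5: every assignment gives 1 — tautology.
In G5: every assignment gives 1 — tautology.

both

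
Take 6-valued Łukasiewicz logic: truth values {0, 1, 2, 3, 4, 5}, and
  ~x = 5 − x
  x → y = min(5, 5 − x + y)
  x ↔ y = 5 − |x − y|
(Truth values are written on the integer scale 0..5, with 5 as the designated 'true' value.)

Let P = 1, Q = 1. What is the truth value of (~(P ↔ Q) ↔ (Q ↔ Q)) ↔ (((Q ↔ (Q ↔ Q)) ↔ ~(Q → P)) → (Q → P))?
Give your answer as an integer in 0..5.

0

P ↔ Q = 1 ↔ 1 = 5
~(P ↔ Q) = ~5 = 0
Q ↔ Q = 1 ↔ 1 = 5
~(P ↔ Q) ↔ (Q ↔ Q) = 0 ↔ 5 = 0
Q ↔ Q = 1 ↔ 1 = 5
Q ↔ (Q ↔ Q) = 1 ↔ 5 = 1
Q → P = 1 → 1 = 5
~(Q → P) = ~5 = 0
(Q ↔ (Q ↔ Q)) ↔ ~(Q → P) = 1 ↔ 0 = 4
Q → P = 1 → 1 = 5
((Q ↔ (Q ↔ Q)) ↔ ~(Q → P)) → (Q → P) = 4 → 5 = 5
(~(P ↔ Q) ↔ (Q ↔ Q)) ↔ (((Q ↔ (Q ↔ Q)) ↔ ~(Q → P)) → (Q → P)) = 0 ↔ 5 = 0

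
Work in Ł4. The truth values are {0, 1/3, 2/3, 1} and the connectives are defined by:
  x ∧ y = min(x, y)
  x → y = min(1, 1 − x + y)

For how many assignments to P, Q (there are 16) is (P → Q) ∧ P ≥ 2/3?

5

P = 0, Q = 0 ↦ 0  <
P = 0, Q = 1/3 ↦ 0  <
P = 0, Q = 2/3 ↦ 0  <
P = 0, Q = 1 ↦ 0  <
P = 1/3, Q = 0 ↦ 1/3  <
P = 1/3, Q = 1/3 ↦ 1/3  <
P = 1/3, Q = 2/3 ↦ 1/3  <
P = 1/3, Q = 1 ↦ 1/3  <
P = 2/3, Q = 0 ↦ 1/3  <
P = 2/3, Q = 1/3 ↦ 2/3  ≥
P = 2/3, Q = 2/3 ↦ 2/3  ≥
P = 2/3, Q = 1 ↦ 2/3  ≥
P = 1, Q = 0 ↦ 0  <
P = 1, Q = 1/3 ↦ 1/3  <
P = 1, Q = 2/3 ↦ 2/3  ≥
P = 1, Q = 1 ↦ 1  ≥
So 5 of the 16 assignments meet the threshold.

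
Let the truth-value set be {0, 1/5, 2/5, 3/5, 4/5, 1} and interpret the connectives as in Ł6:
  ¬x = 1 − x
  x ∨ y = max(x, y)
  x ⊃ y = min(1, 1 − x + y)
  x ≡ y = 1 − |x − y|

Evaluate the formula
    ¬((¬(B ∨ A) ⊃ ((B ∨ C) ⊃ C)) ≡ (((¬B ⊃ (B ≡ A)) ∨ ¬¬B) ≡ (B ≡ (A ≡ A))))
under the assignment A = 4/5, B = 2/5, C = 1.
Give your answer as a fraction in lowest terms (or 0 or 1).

B ∨ A = 2/5 ∨ 4/5 = 4/5
¬(B ∨ A) = ¬4/5 = 1/5
B ∨ C = 2/5 ∨ 1 = 1
(B ∨ C) ⊃ C = 1 ⊃ 1 = 1
¬(B ∨ A) ⊃ ((B ∨ C) ⊃ C) = 1/5 ⊃ 1 = 1
¬B = ¬2/5 = 3/5
B ≡ A = 2/5 ≡ 4/5 = 3/5
¬B ⊃ (B ≡ A) = 3/5 ⊃ 3/5 = 1
¬B = ¬2/5 = 3/5
¬¬B = ¬3/5 = 2/5
(¬B ⊃ (B ≡ A)) ∨ ¬¬B = 1 ∨ 2/5 = 1
A ≡ A = 4/5 ≡ 4/5 = 1
B ≡ (A ≡ A) = 2/5 ≡ 1 = 2/5
((¬B ⊃ (B ≡ A)) ∨ ¬¬B) ≡ (B ≡ (A ≡ A)) = 1 ≡ 2/5 = 2/5
(¬(B ∨ A) ⊃ ((B ∨ C) ⊃ C)) ≡ (((¬B ⊃ (B ≡ A)) ∨ ¬¬B) ≡ (B ≡ (A ≡ A))) = 1 ≡ 2/5 = 2/5
¬((¬(B ∨ A) ⊃ ((B ∨ C) ⊃ C)) ≡ (((¬B ⊃ (B ≡ A)) ∨ ¬¬B) ≡ (B ≡ (A ≡ A)))) = ¬2/5 = 3/5

3/5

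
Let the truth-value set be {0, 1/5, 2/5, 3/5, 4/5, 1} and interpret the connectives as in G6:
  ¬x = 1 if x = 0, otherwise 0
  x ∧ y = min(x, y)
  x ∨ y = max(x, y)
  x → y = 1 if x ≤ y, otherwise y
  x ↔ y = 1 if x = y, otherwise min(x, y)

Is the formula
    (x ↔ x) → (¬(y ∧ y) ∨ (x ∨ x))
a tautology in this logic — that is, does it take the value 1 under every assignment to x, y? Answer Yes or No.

No

Counterexample: take x = 0, y = 1/5.
x ↔ x = 0 ↔ 0 = 1
y ∧ y = 1/5 ∧ 1/5 = 1/5
¬(y ∧ y) = ¬1/5 = 0
x ∨ x = 0 ∨ 0 = 0
¬(y ∧ y) ∨ (x ∨ x) = 0 ∨ 0 = 0
(x ↔ x) → (¬(y ∧ y) ∨ (x ∨ x)) = 1 → 0 = 0
This gives 0 ≠ 1.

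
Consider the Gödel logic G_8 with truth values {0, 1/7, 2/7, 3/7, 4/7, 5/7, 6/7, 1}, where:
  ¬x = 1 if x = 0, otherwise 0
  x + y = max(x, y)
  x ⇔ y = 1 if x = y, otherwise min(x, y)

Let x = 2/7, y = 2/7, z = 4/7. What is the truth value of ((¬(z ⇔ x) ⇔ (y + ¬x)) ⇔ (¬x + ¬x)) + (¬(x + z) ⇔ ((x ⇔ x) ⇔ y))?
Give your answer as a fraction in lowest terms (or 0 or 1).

z ⇔ x = 4/7 ⇔ 2/7 = 2/7
¬(z ⇔ x) = ¬2/7 = 0
¬x = ¬2/7 = 0
y + ¬x = 2/7 + 0 = 2/7
¬(z ⇔ x) ⇔ (y + ¬x) = 0 ⇔ 2/7 = 0
¬x = ¬2/7 = 0
¬x = ¬2/7 = 0
¬x + ¬x = 0 + 0 = 0
(¬(z ⇔ x) ⇔ (y + ¬x)) ⇔ (¬x + ¬x) = 0 ⇔ 0 = 1
x + z = 2/7 + 4/7 = 4/7
¬(x + z) = ¬4/7 = 0
x ⇔ x = 2/7 ⇔ 2/7 = 1
(x ⇔ x) ⇔ y = 1 ⇔ 2/7 = 2/7
¬(x + z) ⇔ ((x ⇔ x) ⇔ y) = 0 ⇔ 2/7 = 0
((¬(z ⇔ x) ⇔ (y + ¬x)) ⇔ (¬x + ¬x)) + (¬(x + z) ⇔ ((x ⇔ x) ⇔ y)) = 1 + 0 = 1

1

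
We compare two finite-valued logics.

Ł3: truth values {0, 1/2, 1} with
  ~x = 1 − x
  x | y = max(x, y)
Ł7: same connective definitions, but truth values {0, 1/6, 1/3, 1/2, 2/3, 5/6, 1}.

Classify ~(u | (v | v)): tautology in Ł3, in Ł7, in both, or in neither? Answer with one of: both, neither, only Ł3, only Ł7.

In Ł3: at u = 0, v = 1/2 the value is 1/2 — not a tautology.
In Ł7: at u = 0, v = 1/6 the value is 5/6 — not a tautology.

neither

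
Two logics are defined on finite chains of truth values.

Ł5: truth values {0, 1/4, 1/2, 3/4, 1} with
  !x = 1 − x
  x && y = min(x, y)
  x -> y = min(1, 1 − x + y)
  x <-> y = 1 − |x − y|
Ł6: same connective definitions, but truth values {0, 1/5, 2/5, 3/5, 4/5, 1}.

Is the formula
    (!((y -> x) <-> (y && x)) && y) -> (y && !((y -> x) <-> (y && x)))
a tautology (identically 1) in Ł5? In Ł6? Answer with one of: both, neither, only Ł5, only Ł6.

both

In Ł5: every assignment gives 1 — tautology.
In Ł6: every assignment gives 1 — tautology.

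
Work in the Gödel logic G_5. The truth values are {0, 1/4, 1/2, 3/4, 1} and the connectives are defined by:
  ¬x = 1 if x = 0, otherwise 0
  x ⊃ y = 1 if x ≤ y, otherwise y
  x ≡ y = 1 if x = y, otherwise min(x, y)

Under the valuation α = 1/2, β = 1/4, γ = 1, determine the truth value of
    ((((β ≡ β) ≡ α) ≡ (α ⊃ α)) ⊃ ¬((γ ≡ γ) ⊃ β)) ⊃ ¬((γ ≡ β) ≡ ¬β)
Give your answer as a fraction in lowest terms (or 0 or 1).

β ≡ β = 1/4 ≡ 1/4 = 1
(β ≡ β) ≡ α = 1 ≡ 1/2 = 1/2
α ⊃ α = 1/2 ⊃ 1/2 = 1
((β ≡ β) ≡ α) ≡ (α ⊃ α) = 1/2 ≡ 1 = 1/2
γ ≡ γ = 1 ≡ 1 = 1
(γ ≡ γ) ⊃ β = 1 ⊃ 1/4 = 1/4
¬((γ ≡ γ) ⊃ β) = ¬1/4 = 0
(((β ≡ β) ≡ α) ≡ (α ⊃ α)) ⊃ ¬((γ ≡ γ) ⊃ β) = 1/2 ⊃ 0 = 0
γ ≡ β = 1 ≡ 1/4 = 1/4
¬β = ¬1/4 = 0
(γ ≡ β) ≡ ¬β = 1/4 ≡ 0 = 0
¬((γ ≡ β) ≡ ¬β) = ¬0 = 1
((((β ≡ β) ≡ α) ≡ (α ⊃ α)) ⊃ ¬((γ ≡ γ) ⊃ β)) ⊃ ¬((γ ≡ β) ≡ ¬β) = 0 ⊃ 1 = 1

1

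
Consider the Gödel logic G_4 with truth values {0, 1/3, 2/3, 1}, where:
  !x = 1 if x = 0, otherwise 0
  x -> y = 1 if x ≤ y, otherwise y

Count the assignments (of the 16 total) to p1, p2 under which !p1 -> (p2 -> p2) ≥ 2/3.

16

p1 = 0, p2 = 0 ↦ 1  ≥
p1 = 0, p2 = 1/3 ↦ 1  ≥
p1 = 0, p2 = 2/3 ↦ 1  ≥
p1 = 0, p2 = 1 ↦ 1  ≥
p1 = 1/3, p2 = 0 ↦ 1  ≥
p1 = 1/3, p2 = 1/3 ↦ 1  ≥
p1 = 1/3, p2 = 2/3 ↦ 1  ≥
p1 = 1/3, p2 = 1 ↦ 1  ≥
p1 = 2/3, p2 = 0 ↦ 1  ≥
p1 = 2/3, p2 = 1/3 ↦ 1  ≥
p1 = 2/3, p2 = 2/3 ↦ 1  ≥
p1 = 2/3, p2 = 1 ↦ 1  ≥
p1 = 1, p2 = 0 ↦ 1  ≥
p1 = 1, p2 = 1/3 ↦ 1  ≥
p1 = 1, p2 = 2/3 ↦ 1  ≥
p1 = 1, p2 = 1 ↦ 1  ≥
So 16 of the 16 assignments meet the threshold.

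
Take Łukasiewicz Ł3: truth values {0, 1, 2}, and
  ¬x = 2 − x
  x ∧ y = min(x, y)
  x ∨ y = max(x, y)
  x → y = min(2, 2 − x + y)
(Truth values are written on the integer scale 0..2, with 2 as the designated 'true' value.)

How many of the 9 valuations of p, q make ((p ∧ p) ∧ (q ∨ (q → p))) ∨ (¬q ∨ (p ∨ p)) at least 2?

5

p = 0, q = 0 ↦ 2  ≥
p = 0, q = 1 ↦ 1  <
p = 0, q = 2 ↦ 0  <
p = 1, q = 0 ↦ 2  ≥
p = 1, q = 1 ↦ 1  <
p = 1, q = 2 ↦ 1  <
p = 2, q = 0 ↦ 2  ≥
p = 2, q = 1 ↦ 2  ≥
p = 2, q = 2 ↦ 2  ≥
So 5 of the 9 assignments meet the threshold.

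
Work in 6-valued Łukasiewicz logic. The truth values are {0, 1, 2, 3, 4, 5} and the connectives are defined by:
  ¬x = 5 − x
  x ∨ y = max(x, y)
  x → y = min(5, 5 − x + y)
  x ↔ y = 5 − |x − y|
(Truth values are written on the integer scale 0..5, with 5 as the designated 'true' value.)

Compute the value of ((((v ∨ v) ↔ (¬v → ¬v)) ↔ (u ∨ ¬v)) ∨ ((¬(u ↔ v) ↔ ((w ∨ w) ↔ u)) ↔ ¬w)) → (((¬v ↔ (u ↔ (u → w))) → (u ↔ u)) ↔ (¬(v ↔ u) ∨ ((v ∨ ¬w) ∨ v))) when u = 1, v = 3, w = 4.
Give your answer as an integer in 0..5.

4

v ∨ v = 3 ∨ 3 = 3
¬v = ¬3 = 2
¬v = ¬3 = 2
¬v → ¬v = 2 → 2 = 5
(v ∨ v) ↔ (¬v → ¬v) = 3 ↔ 5 = 3
¬v = ¬3 = 2
u ∨ ¬v = 1 ∨ 2 = 2
((v ∨ v) ↔ (¬v → ¬v)) ↔ (u ∨ ¬v) = 3 ↔ 2 = 4
u ↔ v = 1 ↔ 3 = 3
¬(u ↔ v) = ¬3 = 2
w ∨ w = 4 ∨ 4 = 4
(w ∨ w) ↔ u = 4 ↔ 1 = 2
¬(u ↔ v) ↔ ((w ∨ w) ↔ u) = 2 ↔ 2 = 5
¬w = ¬4 = 1
(¬(u ↔ v) ↔ ((w ∨ w) ↔ u)) ↔ ¬w = 5 ↔ 1 = 1
(((v ∨ v) ↔ (¬v → ¬v)) ↔ (u ∨ ¬v)) ∨ ((¬(u ↔ v) ↔ ((w ∨ w) ↔ u)) ↔ ¬w) = 4 ∨ 1 = 4
¬v = ¬3 = 2
u → w = 1 → 4 = 5
u ↔ (u → w) = 1 ↔ 5 = 1
¬v ↔ (u ↔ (u → w)) = 2 ↔ 1 = 4
u ↔ u = 1 ↔ 1 = 5
(¬v ↔ (u ↔ (u → w))) → (u ↔ u) = 4 → 5 = 5
v ↔ u = 3 ↔ 1 = 3
¬(v ↔ u) = ¬3 = 2
¬w = ¬4 = 1
v ∨ ¬w = 3 ∨ 1 = 3
(v ∨ ¬w) ∨ v = 3 ∨ 3 = 3
¬(v ↔ u) ∨ ((v ∨ ¬w) ∨ v) = 2 ∨ 3 = 3
((¬v ↔ (u ↔ (u → w))) → (u ↔ u)) ↔ (¬(v ↔ u) ∨ ((v ∨ ¬w) ∨ v)) = 5 ↔ 3 = 3
((((v ∨ v) ↔ (¬v → ¬v)) ↔ (u ∨ ¬v)) ∨ ((¬(u ↔ v) ↔ ((w ∨ w) ↔ u)) ↔ ¬w)) → (((¬v ↔ (u ↔ (u → w))) → (u ↔ u)) ↔ (¬(v ↔ u) ∨ ((v ∨ ¬w) ∨ v))) = 4 → 3 = 4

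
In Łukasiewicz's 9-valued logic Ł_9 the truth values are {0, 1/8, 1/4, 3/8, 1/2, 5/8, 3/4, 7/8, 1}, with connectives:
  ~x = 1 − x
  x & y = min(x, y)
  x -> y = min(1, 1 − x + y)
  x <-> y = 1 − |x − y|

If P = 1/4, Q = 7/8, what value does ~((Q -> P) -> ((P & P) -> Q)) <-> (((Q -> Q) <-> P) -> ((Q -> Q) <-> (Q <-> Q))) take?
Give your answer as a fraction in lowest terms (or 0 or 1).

0

Q -> P = 7/8 -> 1/4 = 3/8
P & P = 1/4 & 1/4 = 1/4
(P & P) -> Q = 1/4 -> 7/8 = 1
(Q -> P) -> ((P & P) -> Q) = 3/8 -> 1 = 1
~((Q -> P) -> ((P & P) -> Q)) = ~1 = 0
Q -> Q = 7/8 -> 7/8 = 1
(Q -> Q) <-> P = 1 <-> 1/4 = 1/4
Q -> Q = 7/8 -> 7/8 = 1
Q <-> Q = 7/8 <-> 7/8 = 1
(Q -> Q) <-> (Q <-> Q) = 1 <-> 1 = 1
((Q -> Q) <-> P) -> ((Q -> Q) <-> (Q <-> Q)) = 1/4 -> 1 = 1
~((Q -> P) -> ((P & P) -> Q)) <-> (((Q -> Q) <-> P) -> ((Q -> Q) <-> (Q <-> Q))) = 0 <-> 1 = 0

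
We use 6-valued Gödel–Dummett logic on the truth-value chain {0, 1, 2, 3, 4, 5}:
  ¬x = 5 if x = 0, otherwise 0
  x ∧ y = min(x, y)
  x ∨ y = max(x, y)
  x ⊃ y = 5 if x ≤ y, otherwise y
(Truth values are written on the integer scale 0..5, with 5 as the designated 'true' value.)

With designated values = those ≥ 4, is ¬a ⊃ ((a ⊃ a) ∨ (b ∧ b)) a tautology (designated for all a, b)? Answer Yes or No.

At a = 3, b = 5, for instance:
¬a = ¬3 = 0
a ⊃ a = 3 ⊃ 3 = 5
b ∧ b = 5 ∧ 5 = 5
(a ⊃ a) ∨ (b ∧ b) = 5 ∨ 5 = 5
¬a ⊃ ((a ⊃ a) ∨ (b ∧ b)) = 0 ⊃ 5 = 5
and checking the remaining 35 assignments likewise gives ≥ 4 in every case.

Yes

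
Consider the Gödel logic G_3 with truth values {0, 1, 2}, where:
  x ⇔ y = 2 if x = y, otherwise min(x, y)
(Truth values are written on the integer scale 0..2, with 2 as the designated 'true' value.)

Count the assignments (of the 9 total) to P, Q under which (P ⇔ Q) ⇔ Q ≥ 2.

4

P = 0, Q = 0 ↦ 0  <
P = 0, Q = 1 ↦ 0  <
P = 0, Q = 2 ↦ 0  <
P = 1, Q = 0 ↦ 2  ≥
P = 1, Q = 1 ↦ 1  <
P = 1, Q = 2 ↦ 1  <
P = 2, Q = 0 ↦ 2  ≥
P = 2, Q = 1 ↦ 2  ≥
P = 2, Q = 2 ↦ 2  ≥
So 4 of the 9 assignments meet the threshold.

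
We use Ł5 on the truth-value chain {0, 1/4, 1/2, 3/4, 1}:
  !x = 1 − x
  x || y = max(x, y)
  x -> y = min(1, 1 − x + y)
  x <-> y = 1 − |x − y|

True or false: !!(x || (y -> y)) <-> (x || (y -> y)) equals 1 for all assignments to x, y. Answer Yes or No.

At x = 1, y = 1/2, for instance:
y -> y = 1/2 -> 1/2 = 1
x || (y -> y) = 1 || 1 = 1
!(x || (y -> y)) = !1 = 0
!!(x || (y -> y)) = !0 = 1
!!(x || (y -> y)) <-> (x || (y -> y)) = 1 <-> 1 = 1
and checking the remaining 24 assignments likewise gives ≥ 1 in every case.

Yes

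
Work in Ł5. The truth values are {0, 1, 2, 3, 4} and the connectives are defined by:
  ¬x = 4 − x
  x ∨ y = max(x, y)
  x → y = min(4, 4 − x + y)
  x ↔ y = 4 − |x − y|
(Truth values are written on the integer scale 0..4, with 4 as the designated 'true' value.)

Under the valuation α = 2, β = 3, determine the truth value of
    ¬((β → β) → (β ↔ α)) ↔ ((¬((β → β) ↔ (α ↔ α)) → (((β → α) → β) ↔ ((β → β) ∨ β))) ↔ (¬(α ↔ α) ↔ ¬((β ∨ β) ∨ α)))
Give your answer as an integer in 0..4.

2

β → β = 3 → 3 = 4
β ↔ α = 3 ↔ 2 = 3
(β → β) → (β ↔ α) = 4 → 3 = 3
¬((β → β) → (β ↔ α)) = ¬3 = 1
β → β = 3 → 3 = 4
α ↔ α = 2 ↔ 2 = 4
(β → β) ↔ (α ↔ α) = 4 ↔ 4 = 4
¬((β → β) ↔ (α ↔ α)) = ¬4 = 0
β → α = 3 → 2 = 3
(β → α) → β = 3 → 3 = 4
β → β = 3 → 3 = 4
(β → β) ∨ β = 4 ∨ 3 = 4
((β → α) → β) ↔ ((β → β) ∨ β) = 4 ↔ 4 = 4
¬((β → β) ↔ (α ↔ α)) → (((β → α) → β) ↔ ((β → β) ∨ β)) = 0 → 4 = 4
α ↔ α = 2 ↔ 2 = 4
¬(α ↔ α) = ¬4 = 0
β ∨ β = 3 ∨ 3 = 3
(β ∨ β) ∨ α = 3 ∨ 2 = 3
¬((β ∨ β) ∨ α) = ¬3 = 1
¬(α ↔ α) ↔ ¬((β ∨ β) ∨ α) = 0 ↔ 1 = 3
(¬((β → β) ↔ (α ↔ α)) → (((β → α) → β) ↔ ((β → β) ∨ β))) ↔ (¬(α ↔ α) ↔ ¬((β ∨ β) ∨ α)) = 4 ↔ 3 = 3
¬((β → β) → (β ↔ α)) ↔ ((¬((β → β) ↔ (α ↔ α)) → (((β → α) → β) ↔ ((β → β) ∨ β))) ↔ (¬(α ↔ α) ↔ ¬((β ∨ β) ∨ α))) = 1 ↔ 3 = 2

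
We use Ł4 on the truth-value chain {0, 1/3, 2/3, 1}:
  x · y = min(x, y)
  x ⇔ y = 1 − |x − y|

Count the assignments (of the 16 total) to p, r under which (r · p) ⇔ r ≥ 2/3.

13

p = 0, r = 0 ↦ 1  ≥
p = 0, r = 1/3 ↦ 2/3  ≥
p = 0, r = 2/3 ↦ 1/3  <
p = 0, r = 1 ↦ 0  <
p = 1/3, r = 0 ↦ 1  ≥
p = 1/3, r = 1/3 ↦ 1  ≥
p = 1/3, r = 2/3 ↦ 2/3  ≥
p = 1/3, r = 1 ↦ 1/3  <
p = 2/3, r = 0 ↦ 1  ≥
p = 2/3, r = 1/3 ↦ 1  ≥
p = 2/3, r = 2/3 ↦ 1  ≥
p = 2/3, r = 1 ↦ 2/3  ≥
p = 1, r = 0 ↦ 1  ≥
p = 1, r = 1/3 ↦ 1  ≥
p = 1, r = 2/3 ↦ 1  ≥
p = 1, r = 1 ↦ 1  ≥
So 13 of the 16 assignments meet the threshold.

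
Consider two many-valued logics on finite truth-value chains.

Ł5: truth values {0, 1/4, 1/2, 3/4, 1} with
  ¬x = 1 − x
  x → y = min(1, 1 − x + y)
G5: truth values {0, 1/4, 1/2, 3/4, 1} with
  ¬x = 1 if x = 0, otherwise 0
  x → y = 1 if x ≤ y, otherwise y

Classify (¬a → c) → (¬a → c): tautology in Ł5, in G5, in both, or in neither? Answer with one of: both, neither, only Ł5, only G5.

both

In Ł5: every assignment gives 1 — tautology.
In G5: every assignment gives 1 — tautology.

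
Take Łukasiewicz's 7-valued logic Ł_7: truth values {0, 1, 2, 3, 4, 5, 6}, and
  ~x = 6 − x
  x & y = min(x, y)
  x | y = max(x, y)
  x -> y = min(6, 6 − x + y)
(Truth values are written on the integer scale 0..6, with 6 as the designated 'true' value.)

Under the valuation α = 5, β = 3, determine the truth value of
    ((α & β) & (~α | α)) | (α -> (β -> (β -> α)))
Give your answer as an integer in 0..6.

α & β = 5 & 3 = 3
~α = ~5 = 1
~α | α = 1 | 5 = 5
(α & β) & (~α | α) = 3 & 5 = 3
β -> α = 3 -> 5 = 6
β -> (β -> α) = 3 -> 6 = 6
α -> (β -> (β -> α)) = 5 -> 6 = 6
((α & β) & (~α | α)) | (α -> (β -> (β -> α))) = 3 | 6 = 6

6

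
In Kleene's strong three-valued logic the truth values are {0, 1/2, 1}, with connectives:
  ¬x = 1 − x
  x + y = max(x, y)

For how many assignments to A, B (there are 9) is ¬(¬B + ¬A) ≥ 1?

A = 0, B = 0 ↦ 0  <
A = 0, B = 1/2 ↦ 0  <
A = 0, B = 1 ↦ 0  <
A = 1/2, B = 0 ↦ 0  <
A = 1/2, B = 1/2 ↦ 1/2  <
A = 1/2, B = 1 ↦ 1/2  <
A = 1, B = 0 ↦ 0  <
A = 1, B = 1/2 ↦ 1/2  <
A = 1, B = 1 ↦ 1  ≥
So 1 of the 9 assignments meets the threshold.

1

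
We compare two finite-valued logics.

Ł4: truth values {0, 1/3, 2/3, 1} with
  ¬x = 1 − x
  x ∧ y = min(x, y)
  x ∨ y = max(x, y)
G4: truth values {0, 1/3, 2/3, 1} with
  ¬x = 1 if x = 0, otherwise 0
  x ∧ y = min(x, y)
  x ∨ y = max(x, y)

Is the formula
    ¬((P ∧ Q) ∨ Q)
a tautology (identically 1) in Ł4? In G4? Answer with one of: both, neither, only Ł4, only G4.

In Ł4: at P = 0, Q = 1/3 the value is 2/3 — not a tautology.
In G4: at P = 0, Q = 1/3 the value is 0 — not a tautology.

neither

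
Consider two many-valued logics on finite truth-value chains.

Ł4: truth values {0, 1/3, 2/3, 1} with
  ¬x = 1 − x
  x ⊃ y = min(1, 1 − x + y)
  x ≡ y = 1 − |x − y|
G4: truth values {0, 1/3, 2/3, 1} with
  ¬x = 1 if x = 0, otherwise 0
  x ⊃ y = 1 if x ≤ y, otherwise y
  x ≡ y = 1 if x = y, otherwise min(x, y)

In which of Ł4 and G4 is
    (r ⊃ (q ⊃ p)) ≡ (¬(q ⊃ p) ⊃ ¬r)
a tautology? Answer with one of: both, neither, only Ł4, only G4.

In Ł4: every assignment gives 1 — tautology.
In G4: at p = 1/3, q = 2/3, r = 2/3 the value is 1/3 — not a tautology.

only Ł4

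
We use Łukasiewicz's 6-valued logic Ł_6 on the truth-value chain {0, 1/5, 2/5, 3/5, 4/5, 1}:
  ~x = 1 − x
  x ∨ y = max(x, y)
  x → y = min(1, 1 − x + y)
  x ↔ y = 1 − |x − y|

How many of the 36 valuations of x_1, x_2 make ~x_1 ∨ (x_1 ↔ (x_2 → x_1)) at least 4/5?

value 1: 16 assignments (counts)
value 4/5: 12 assignments (counts)
value 3/5: 8 assignments
So 28 of the 36 assignments meet the threshold.

28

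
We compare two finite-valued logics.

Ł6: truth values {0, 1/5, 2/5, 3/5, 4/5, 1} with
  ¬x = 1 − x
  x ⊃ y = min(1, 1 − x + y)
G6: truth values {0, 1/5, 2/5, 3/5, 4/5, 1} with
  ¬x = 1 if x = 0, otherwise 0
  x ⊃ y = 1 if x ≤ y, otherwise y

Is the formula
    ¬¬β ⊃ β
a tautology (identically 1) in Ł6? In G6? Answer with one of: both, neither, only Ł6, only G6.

only Ł6

In Ł6: every assignment gives 1 — tautology.
In G6: at β = 1/5 the value is 1/5 — not a tautology.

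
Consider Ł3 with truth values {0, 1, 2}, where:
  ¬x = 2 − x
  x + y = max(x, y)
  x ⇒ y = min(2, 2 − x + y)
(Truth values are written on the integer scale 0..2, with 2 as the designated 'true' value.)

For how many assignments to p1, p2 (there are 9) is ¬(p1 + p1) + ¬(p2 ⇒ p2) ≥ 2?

p1 = 0, p2 = 0 ↦ 2  ≥
p1 = 0, p2 = 1 ↦ 2  ≥
p1 = 0, p2 = 2 ↦ 2  ≥
p1 = 1, p2 = 0 ↦ 1  <
p1 = 1, p2 = 1 ↦ 1  <
p1 = 1, p2 = 2 ↦ 1  <
p1 = 2, p2 = 0 ↦ 0  <
p1 = 2, p2 = 1 ↦ 0  <
p1 = 2, p2 = 2 ↦ 0  <
So 3 of the 9 assignments meet the threshold.

3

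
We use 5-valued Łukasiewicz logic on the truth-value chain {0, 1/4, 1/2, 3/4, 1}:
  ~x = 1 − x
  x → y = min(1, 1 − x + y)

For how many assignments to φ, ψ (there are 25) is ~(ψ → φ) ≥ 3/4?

3

value 1: 1 assignment (counts)
value 3/4: 2 assignments (counts)
value 1/2: 3 assignments
value 1/4: 4 assignments
value 0: 15 assignments
So 3 of the 25 assignments meet the threshold.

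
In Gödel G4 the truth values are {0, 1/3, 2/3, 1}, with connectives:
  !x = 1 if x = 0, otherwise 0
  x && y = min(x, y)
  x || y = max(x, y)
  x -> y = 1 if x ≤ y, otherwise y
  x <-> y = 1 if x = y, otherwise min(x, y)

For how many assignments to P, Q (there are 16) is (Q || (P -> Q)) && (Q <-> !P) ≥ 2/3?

P = 0, Q = 0 ↦ 0  <
P = 0, Q = 1/3 ↦ 1/3  <
P = 0, Q = 2/3 ↦ 2/3  ≥
P = 0, Q = 1 ↦ 1  ≥
P = 1/3, Q = 0 ↦ 0  <
P = 1/3, Q = 1/3 ↦ 0  <
P = 1/3, Q = 2/3 ↦ 0  <
P = 1/3, Q = 1 ↦ 0  <
P = 2/3, Q = 0 ↦ 0  <
P = 2/3, Q = 1/3 ↦ 0  <
P = 2/3, Q = 2/3 ↦ 0  <
P = 2/3, Q = 1 ↦ 0  <
P = 1, Q = 0 ↦ 0  <
P = 1, Q = 1/3 ↦ 0  <
P = 1, Q = 2/3 ↦ 0  <
P = 1, Q = 1 ↦ 0  <
So 2 of the 16 assignments meet the threshold.

2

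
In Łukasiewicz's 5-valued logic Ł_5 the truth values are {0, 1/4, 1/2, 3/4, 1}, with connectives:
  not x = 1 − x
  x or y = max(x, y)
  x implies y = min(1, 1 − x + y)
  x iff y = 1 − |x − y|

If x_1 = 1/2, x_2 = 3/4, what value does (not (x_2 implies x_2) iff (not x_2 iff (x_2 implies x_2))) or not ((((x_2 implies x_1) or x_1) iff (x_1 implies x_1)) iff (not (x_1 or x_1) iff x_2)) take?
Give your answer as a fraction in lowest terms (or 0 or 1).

x_2 implies x_2 = 3/4 implies 3/4 = 1
not (x_2 implies x_2) = not 1 = 0
not x_2 = not 3/4 = 1/4
x_2 implies x_2 = 3/4 implies 3/4 = 1
not x_2 iff (x_2 implies x_2) = 1/4 iff 1 = 1/4
not (x_2 implies x_2) iff (not x_2 iff (x_2 implies x_2)) = 0 iff 1/4 = 3/4
x_2 implies x_1 = 3/4 implies 1/2 = 3/4
(x_2 implies x_1) or x_1 = 3/4 or 1/2 = 3/4
x_1 implies x_1 = 1/2 implies 1/2 = 1
((x_2 implies x_1) or x_1) iff (x_1 implies x_1) = 3/4 iff 1 = 3/4
x_1 or x_1 = 1/2 or 1/2 = 1/2
not (x_1 or x_1) = not 1/2 = 1/2
not (x_1 or x_1) iff x_2 = 1/2 iff 3/4 = 3/4
(((x_2 implies x_1) or x_1) iff (x_1 implies x_1)) iff (not (x_1 or x_1) iff x_2) = 3/4 iff 3/4 = 1
not ((((x_2 implies x_1) or x_1) iff (x_1 implies x_1)) iff (not (x_1 or x_1) iff x_2)) = not 1 = 0
(not (x_2 implies x_2) iff (not x_2 iff (x_2 implies x_2))) or not ((((x_2 implies x_1) or x_1) iff (x_1 implies x_1)) iff (not (x_1 or x_1) iff x_2)) = 3/4 or 0 = 3/4

3/4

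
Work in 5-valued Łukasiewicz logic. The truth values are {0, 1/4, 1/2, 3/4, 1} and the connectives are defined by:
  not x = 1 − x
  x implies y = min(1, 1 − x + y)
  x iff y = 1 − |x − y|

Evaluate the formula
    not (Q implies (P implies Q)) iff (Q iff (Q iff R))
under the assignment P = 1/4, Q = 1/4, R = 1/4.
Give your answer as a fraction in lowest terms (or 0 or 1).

P implies Q = 1/4 implies 1/4 = 1
Q implies (P implies Q) = 1/4 implies 1 = 1
not (Q implies (P implies Q)) = not 1 = 0
Q iff R = 1/4 iff 1/4 = 1
Q iff (Q iff R) = 1/4 iff 1 = 1/4
not (Q implies (P implies Q)) iff (Q iff (Q iff R)) = 0 iff 1/4 = 3/4

3/4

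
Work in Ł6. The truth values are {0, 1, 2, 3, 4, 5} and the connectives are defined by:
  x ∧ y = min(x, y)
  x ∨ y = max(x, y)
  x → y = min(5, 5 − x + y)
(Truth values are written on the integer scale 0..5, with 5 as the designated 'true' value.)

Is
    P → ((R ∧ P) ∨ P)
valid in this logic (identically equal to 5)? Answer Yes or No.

At P = 5, R = 2, for instance:
R ∧ P = 2 ∧ 5 = 2
(R ∧ P) ∨ P = 2 ∨ 5 = 5
P → ((R ∧ P) ∨ P) = 5 → 5 = 5
and checking the remaining 35 assignments likewise gives ≥ 5 in every case.

Yes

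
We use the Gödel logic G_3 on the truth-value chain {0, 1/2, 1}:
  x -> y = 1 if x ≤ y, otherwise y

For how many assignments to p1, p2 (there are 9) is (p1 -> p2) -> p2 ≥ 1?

p1 = 0, p2 = 0 ↦ 0  <
p1 = 0, p2 = 1/2 ↦ 1/2  <
p1 = 0, p2 = 1 ↦ 1  ≥
p1 = 1/2, p2 = 0 ↦ 1  ≥
p1 = 1/2, p2 = 1/2 ↦ 1/2  <
p1 = 1/2, p2 = 1 ↦ 1  ≥
p1 = 1, p2 = 0 ↦ 1  ≥
p1 = 1, p2 = 1/2 ↦ 1  ≥
p1 = 1, p2 = 1 ↦ 1  ≥
So 6 of the 9 assignments meet the threshold.

6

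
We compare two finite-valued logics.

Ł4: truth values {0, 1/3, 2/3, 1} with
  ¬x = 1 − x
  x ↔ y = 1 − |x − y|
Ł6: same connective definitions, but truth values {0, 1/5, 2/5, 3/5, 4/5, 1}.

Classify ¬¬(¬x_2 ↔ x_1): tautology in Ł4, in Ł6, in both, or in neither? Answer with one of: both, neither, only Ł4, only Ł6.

neither

In Ł4: at x_1 = 0, x_2 = 0 the value is 0 — not a tautology.
In Ł6: at x_1 = 0, x_2 = 0 the value is 0 — not a tautology.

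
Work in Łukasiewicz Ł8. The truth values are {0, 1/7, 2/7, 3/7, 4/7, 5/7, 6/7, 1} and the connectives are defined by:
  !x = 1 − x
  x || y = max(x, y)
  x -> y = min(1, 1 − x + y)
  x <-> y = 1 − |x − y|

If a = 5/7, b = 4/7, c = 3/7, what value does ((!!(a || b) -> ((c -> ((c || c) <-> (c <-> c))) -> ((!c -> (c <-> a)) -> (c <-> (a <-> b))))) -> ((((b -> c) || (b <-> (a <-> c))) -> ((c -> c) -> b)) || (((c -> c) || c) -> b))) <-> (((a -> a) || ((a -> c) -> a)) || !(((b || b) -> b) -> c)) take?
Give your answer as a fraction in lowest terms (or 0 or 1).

6/7

a || b = 5/7 || 4/7 = 5/7
!(a || b) = !5/7 = 2/7
!!(a || b) = !2/7 = 5/7
c || c = 3/7 || 3/7 = 3/7
c <-> c = 3/7 <-> 3/7 = 1
(c || c) <-> (c <-> c) = 3/7 <-> 1 = 3/7
c -> ((c || c) <-> (c <-> c)) = 3/7 -> 3/7 = 1
!c = !3/7 = 4/7
c <-> a = 3/7 <-> 5/7 = 5/7
!c -> (c <-> a) = 4/7 -> 5/7 = 1
a <-> b = 5/7 <-> 4/7 = 6/7
c <-> (a <-> b) = 3/7 <-> 6/7 = 4/7
(!c -> (c <-> a)) -> (c <-> (a <-> b)) = 1 -> 4/7 = 4/7
(c -> ((c || c) <-> (c <-> c))) -> ((!c -> (c <-> a)) -> (c <-> (a <-> b))) = 1 -> 4/7 = 4/7
!!(a || b) -> ((c -> ((c || c) <-> (c <-> c))) -> ((!c -> (c <-> a)) -> (c <-> (a <-> b)))) = 5/7 -> 4/7 = 6/7
b -> c = 4/7 -> 3/7 = 6/7
a <-> c = 5/7 <-> 3/7 = 5/7
b <-> (a <-> c) = 4/7 <-> 5/7 = 6/7
(b -> c) || (b <-> (a <-> c)) = 6/7 || 6/7 = 6/7
c -> c = 3/7 -> 3/7 = 1
(c -> c) -> b = 1 -> 4/7 = 4/7
((b -> c) || (b <-> (a <-> c))) -> ((c -> c) -> b) = 6/7 -> 4/7 = 5/7
c -> c = 3/7 -> 3/7 = 1
(c -> c) || c = 1 || 3/7 = 1
((c -> c) || c) -> b = 1 -> 4/7 = 4/7
(((b -> c) || (b <-> (a <-> c))) -> ((c -> c) -> b)) || (((c -> c) || c) -> b) = 5/7 || 4/7 = 5/7
(!!(a || b) -> ((c -> ((c || c) <-> (c <-> c))) -> ((!c -> (c <-> a)) -> (c <-> (a <-> b))))) -> ((((b -> c) || (b <-> (a <-> c))) -> ((c -> c) -> b)) || (((c -> c) || c) -> b)) = 6/7 -> 5/7 = 6/7
a -> a = 5/7 -> 5/7 = 1
a -> c = 5/7 -> 3/7 = 5/7
(a -> c) -> a = 5/7 -> 5/7 = 1
(a -> a) || ((a -> c) -> a) = 1 || 1 = 1
b || b = 4/7 || 4/7 = 4/7
(b || b) -> b = 4/7 -> 4/7 = 1
((b || b) -> b) -> c = 1 -> 3/7 = 3/7
!(((b || b) -> b) -> c) = !3/7 = 4/7
((a -> a) || ((a -> c) -> a)) || !(((b || b) -> b) -> c) = 1 || 4/7 = 1
((!!(a || b) -> ((c -> ((c || c) <-> (c <-> c))) -> ((!c -> (c <-> a)) -> (c <-> (a <-> b))))) -> ((((b -> c) || (b <-> (a <-> c))) -> ((c -> c) -> b)) || (((c -> c) || c) -> b))) <-> (((a -> a) || ((a -> c) -> a)) || !(((b || b) -> b) -> c)) = 6/7 <-> 1 = 6/7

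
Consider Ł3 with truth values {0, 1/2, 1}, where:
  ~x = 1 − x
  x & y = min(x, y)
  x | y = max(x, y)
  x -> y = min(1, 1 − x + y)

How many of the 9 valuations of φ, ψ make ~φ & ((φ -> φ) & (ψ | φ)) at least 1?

φ = 0, ψ = 0 ↦ 0  <
φ = 0, ψ = 1/2 ↦ 1/2  <
φ = 0, ψ = 1 ↦ 1  ≥
φ = 1/2, ψ = 0 ↦ 1/2  <
φ = 1/2, ψ = 1/2 ↦ 1/2  <
φ = 1/2, ψ = 1 ↦ 1/2  <
φ = 1, ψ = 0 ↦ 0  <
φ = 1, ψ = 1/2 ↦ 0  <
φ = 1, ψ = 1 ↦ 0  <
So 1 of the 9 assignments meets the threshold.

1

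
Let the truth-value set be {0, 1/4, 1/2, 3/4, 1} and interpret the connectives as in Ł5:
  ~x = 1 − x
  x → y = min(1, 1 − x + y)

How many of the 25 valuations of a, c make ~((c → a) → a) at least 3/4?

4

value 1: 1 assignment (counts)
value 3/4: 3 assignments (counts)
value 1/2: 5 assignments
value 1/4: 7 assignments
value 0: 9 assignments
So 4 of the 25 assignments meet the threshold.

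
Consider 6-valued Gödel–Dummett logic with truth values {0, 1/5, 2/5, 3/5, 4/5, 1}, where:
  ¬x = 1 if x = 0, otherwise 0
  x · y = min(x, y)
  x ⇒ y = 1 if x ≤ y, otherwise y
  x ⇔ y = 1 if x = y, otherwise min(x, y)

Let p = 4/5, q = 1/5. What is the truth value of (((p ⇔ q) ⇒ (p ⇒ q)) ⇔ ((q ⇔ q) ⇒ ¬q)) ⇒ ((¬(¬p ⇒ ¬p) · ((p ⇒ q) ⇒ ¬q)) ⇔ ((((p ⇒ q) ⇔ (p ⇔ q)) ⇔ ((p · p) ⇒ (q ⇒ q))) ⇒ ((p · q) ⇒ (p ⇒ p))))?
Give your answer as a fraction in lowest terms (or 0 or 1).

p ⇔ q = 4/5 ⇔ 1/5 = 1/5
p ⇒ q = 4/5 ⇒ 1/5 = 1/5
(p ⇔ q) ⇒ (p ⇒ q) = 1/5 ⇒ 1/5 = 1
q ⇔ q = 1/5 ⇔ 1/5 = 1
¬q = ¬1/5 = 0
(q ⇔ q) ⇒ ¬q = 1 ⇒ 0 = 0
((p ⇔ q) ⇒ (p ⇒ q)) ⇔ ((q ⇔ q) ⇒ ¬q) = 1 ⇔ 0 = 0
¬p = ¬4/5 = 0
¬p = ¬4/5 = 0
¬p ⇒ ¬p = 0 ⇒ 0 = 1
¬(¬p ⇒ ¬p) = ¬1 = 0
p ⇒ q = 4/5 ⇒ 1/5 = 1/5
¬q = ¬1/5 = 0
(p ⇒ q) ⇒ ¬q = 1/5 ⇒ 0 = 0
¬(¬p ⇒ ¬p) · ((p ⇒ q) ⇒ ¬q) = 0 · 0 = 0
p ⇒ q = 4/5 ⇒ 1/5 = 1/5
p ⇔ q = 4/5 ⇔ 1/5 = 1/5
(p ⇒ q) ⇔ (p ⇔ q) = 1/5 ⇔ 1/5 = 1
p · p = 4/5 · 4/5 = 4/5
q ⇒ q = 1/5 ⇒ 1/5 = 1
(p · p) ⇒ (q ⇒ q) = 4/5 ⇒ 1 = 1
((p ⇒ q) ⇔ (p ⇔ q)) ⇔ ((p · p) ⇒ (q ⇒ q)) = 1 ⇔ 1 = 1
p · q = 4/5 · 1/5 = 1/5
p ⇒ p = 4/5 ⇒ 4/5 = 1
(p · q) ⇒ (p ⇒ p) = 1/5 ⇒ 1 = 1
(((p ⇒ q) ⇔ (p ⇔ q)) ⇔ ((p · p) ⇒ (q ⇒ q))) ⇒ ((p · q) ⇒ (p ⇒ p)) = 1 ⇒ 1 = 1
(¬(¬p ⇒ ¬p) · ((p ⇒ q) ⇒ ¬q)) ⇔ ((((p ⇒ q) ⇔ (p ⇔ q)) ⇔ ((p · p) ⇒ (q ⇒ q))) ⇒ ((p · q) ⇒ (p ⇒ p))) = 0 ⇔ 1 = 0
(((p ⇔ q) ⇒ (p ⇒ q)) ⇔ ((q ⇔ q) ⇒ ¬q)) ⇒ ((¬(¬p ⇒ ¬p) · ((p ⇒ q) ⇒ ¬q)) ⇔ ((((p ⇒ q) ⇔ (p ⇔ q)) ⇔ ((p · p) ⇒ (q ⇒ q))) ⇒ ((p · q) ⇒ (p ⇒ p)))) = 0 ⇒ 0 = 1

1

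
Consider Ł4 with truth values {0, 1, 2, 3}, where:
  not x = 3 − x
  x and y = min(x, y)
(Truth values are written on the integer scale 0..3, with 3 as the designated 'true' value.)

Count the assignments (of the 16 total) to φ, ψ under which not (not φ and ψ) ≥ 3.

φ = 0, ψ = 0 ↦ 3  ≥
φ = 0, ψ = 1 ↦ 2  <
φ = 0, ψ = 2 ↦ 1  <
φ = 0, ψ = 3 ↦ 0  <
φ = 1, ψ = 0 ↦ 3  ≥
φ = 1, ψ = 1 ↦ 2  <
φ = 1, ψ = 2 ↦ 1  <
φ = 1, ψ = 3 ↦ 1  <
φ = 2, ψ = 0 ↦ 3  ≥
φ = 2, ψ = 1 ↦ 2  <
φ = 2, ψ = 2 ↦ 2  <
φ = 2, ψ = 3 ↦ 2  <
φ = 3, ψ = 0 ↦ 3  ≥
φ = 3, ψ = 1 ↦ 3  ≥
φ = 3, ψ = 2 ↦ 3  ≥
φ = 3, ψ = 3 ↦ 3  ≥
So 7 of the 16 assignments meet the threshold.

7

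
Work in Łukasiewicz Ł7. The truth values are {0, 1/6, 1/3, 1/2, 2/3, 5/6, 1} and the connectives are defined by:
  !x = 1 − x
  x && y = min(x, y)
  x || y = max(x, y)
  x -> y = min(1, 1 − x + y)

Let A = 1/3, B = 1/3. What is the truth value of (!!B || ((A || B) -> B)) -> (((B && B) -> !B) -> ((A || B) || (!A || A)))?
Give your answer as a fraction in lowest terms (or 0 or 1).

2/3

!B = !1/3 = 2/3
!!B = !2/3 = 1/3
A || B = 1/3 || 1/3 = 1/3
(A || B) -> B = 1/3 -> 1/3 = 1
!!B || ((A || B) -> B) = 1/3 || 1 = 1
B && B = 1/3 && 1/3 = 1/3
!B = !1/3 = 2/3
(B && B) -> !B = 1/3 -> 2/3 = 1
A || B = 1/3 || 1/3 = 1/3
!A = !1/3 = 2/3
!A || A = 2/3 || 1/3 = 2/3
(A || B) || (!A || A) = 1/3 || 2/3 = 2/3
((B && B) -> !B) -> ((A || B) || (!A || A)) = 1 -> 2/3 = 2/3
(!!B || ((A || B) -> B)) -> (((B && B) -> !B) -> ((A || B) || (!A || A))) = 1 -> 2/3 = 2/3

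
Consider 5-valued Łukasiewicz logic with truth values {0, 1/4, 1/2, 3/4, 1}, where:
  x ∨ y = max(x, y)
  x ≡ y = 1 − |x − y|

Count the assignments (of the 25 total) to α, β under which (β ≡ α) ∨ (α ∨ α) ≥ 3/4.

18

value 1: 9 assignments (counts)
value 3/4: 9 assignments (counts)
value 1/2: 4 assignments
value 1/4: 2 assignments
value 0: 1 assignment
So 18 of the 25 assignments meet the threshold.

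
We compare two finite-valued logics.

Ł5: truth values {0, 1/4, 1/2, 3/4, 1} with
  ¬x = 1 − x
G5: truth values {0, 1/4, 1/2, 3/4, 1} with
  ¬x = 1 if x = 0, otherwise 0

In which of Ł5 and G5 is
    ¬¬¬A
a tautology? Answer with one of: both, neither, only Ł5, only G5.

In Ł5: at A = 1/4 the value is 3/4 — not a tautology.
In G5: at A = 1/4 the value is 0 — not a tautology.

neither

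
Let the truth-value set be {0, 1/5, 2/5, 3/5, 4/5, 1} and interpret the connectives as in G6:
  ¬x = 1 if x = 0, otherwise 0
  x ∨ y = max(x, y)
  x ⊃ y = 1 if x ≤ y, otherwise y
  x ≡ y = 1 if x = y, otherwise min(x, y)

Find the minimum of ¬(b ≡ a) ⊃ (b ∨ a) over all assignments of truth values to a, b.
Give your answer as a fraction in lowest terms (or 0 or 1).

Take a = 0, b = 1/5:
b ≡ a = 1/5 ≡ 0 = 0
¬(b ≡ a) = ¬0 = 1
b ∨ a = 1/5 ∨ 0 = 1/5
¬(b ≡ a) ⊃ (b ∨ a) = 1 ⊃ 1/5 = 1/5
No assignment yields a value below 1/5, so this is the minimum.

1/5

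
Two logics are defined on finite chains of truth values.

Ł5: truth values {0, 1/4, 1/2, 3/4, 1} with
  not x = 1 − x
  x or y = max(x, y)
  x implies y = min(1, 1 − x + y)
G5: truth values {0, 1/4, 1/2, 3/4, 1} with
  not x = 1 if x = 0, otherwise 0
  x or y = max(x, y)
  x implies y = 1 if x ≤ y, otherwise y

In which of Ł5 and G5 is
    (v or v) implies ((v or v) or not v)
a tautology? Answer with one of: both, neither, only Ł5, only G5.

both

In Ł5: every assignment gives 1 — tautology.
In G5: every assignment gives 1 — tautology.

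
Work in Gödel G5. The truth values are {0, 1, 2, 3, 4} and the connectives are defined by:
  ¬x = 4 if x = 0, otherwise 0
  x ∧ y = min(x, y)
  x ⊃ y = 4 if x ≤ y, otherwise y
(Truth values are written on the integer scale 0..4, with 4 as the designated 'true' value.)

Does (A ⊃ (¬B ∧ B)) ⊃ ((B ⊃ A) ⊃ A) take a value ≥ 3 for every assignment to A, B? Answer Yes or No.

Counterexample: take A = 0, B = 0.
¬B = ¬0 = 4
¬B ∧ B = 4 ∧ 0 = 0
A ⊃ (¬B ∧ B) = 0 ⊃ 0 = 4
B ⊃ A = 0 ⊃ 0 = 4
(B ⊃ A) ⊃ A = 4 ⊃ 0 = 0
(A ⊃ (¬B ∧ B)) ⊃ ((B ⊃ A) ⊃ A) = 4 ⊃ 0 = 0
This gives 0, which is below 3.

No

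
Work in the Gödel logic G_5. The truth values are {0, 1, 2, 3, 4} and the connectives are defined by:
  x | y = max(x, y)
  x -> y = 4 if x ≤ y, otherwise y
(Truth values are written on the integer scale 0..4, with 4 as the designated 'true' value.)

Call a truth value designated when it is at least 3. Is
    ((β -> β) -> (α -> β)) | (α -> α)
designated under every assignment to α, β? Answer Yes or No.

At α = 1, β = 1, for instance:
β -> β = 1 -> 1 = 4
α -> β = 1 -> 1 = 4
(β -> β) -> (α -> β) = 4 -> 4 = 4
α -> α = 1 -> 1 = 4
((β -> β) -> (α -> β)) | (α -> α) = 4 | 4 = 4
and checking the remaining 24 assignments likewise gives ≥ 3 in every case.

Yes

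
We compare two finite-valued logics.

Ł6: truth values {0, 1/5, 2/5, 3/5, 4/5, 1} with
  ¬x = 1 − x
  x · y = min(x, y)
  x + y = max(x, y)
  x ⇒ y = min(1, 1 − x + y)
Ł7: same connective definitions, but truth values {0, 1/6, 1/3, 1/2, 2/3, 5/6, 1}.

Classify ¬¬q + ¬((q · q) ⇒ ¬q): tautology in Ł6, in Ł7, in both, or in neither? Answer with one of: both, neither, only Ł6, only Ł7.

In Ł6: at q = 0 the value is 0 — not a tautology.
In Ł7: at q = 0 the value is 0 — not a tautology.

neither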